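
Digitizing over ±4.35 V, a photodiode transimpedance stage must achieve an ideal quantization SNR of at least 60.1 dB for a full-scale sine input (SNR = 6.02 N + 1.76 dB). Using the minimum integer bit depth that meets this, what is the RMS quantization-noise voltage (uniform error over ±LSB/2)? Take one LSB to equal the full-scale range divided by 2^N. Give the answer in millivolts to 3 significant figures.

Full-scale range = 4.35 V − (-4.35 V) = 8.7 V.
N ≥ (60.1 − 1.76)/6.02 = 9.691 → N_min = 10.
LSB = 8.7 V ÷ 2^10 = 8.7/1024 V = 8.4961 mV.
RMS noise = LSB/√12 = 2.45 mV.

2.45 mV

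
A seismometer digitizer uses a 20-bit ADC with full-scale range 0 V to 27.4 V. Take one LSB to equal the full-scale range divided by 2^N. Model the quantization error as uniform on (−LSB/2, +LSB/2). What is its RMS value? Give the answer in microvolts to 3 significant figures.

Span = 27.4 V.
LSB = 27.4 V ÷ 2^20 = 27.4/1048576 V = 26.131 µV.
For a uniform distribution on [−LSB/2, +LSB/2], V_rms = LSB/√12 = 26.131 µV/3.4641 = 7.54 µV.

7.54 µV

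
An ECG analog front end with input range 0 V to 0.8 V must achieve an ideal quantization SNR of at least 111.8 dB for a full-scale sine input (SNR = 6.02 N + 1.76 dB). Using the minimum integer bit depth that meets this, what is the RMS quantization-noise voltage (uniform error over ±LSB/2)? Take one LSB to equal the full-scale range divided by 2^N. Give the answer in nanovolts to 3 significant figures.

Range is 0.8 V.
Required N = ⌈(111.8 − 1.76)/6.02⌉ = ⌈18.279⌉ = 19.
LSB = 0.8 V / 2^19 = 1.5259 µV.
V_rms = LSB/√12 = 440 nV.

440 nV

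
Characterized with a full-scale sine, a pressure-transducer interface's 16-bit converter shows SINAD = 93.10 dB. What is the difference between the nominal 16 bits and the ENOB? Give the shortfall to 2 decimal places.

Effective bits = (93.10 − 1.76)/6.02 = 15.1728.
Shortfall = 16 − 15.1728 = 0.8272 bits.

0.83 bits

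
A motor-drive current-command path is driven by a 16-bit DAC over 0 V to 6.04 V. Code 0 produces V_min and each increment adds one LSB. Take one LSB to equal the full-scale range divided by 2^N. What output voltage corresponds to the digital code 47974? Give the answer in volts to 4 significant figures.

Span = 6.04 V. LSB = 6.04 V / 2^16.
V_out = V_min + code × LSB = 0 V + 47974 × 6.04 V / 65536
      = 0 + 4.42143 = 4.42143 V.

4.421 V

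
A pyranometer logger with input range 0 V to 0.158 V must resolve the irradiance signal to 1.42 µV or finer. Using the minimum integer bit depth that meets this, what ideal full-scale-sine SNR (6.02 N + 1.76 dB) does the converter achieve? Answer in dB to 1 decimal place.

104.1 dB

Span = 0.158 V.
Levels needed ≥ 0.158/1.42 µV = 111300. 2^17 = 131072 suffices, so N_min = 17.
SNR = 6.02 × 17 + 1.76 = 104.10 dB.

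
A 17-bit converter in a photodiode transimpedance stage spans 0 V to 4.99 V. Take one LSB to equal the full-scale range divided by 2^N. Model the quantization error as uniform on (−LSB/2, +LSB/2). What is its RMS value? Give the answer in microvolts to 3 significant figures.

V_FS = 4.99 V.
One LSB is 4.99 V / 131072 = 38.071 µV.
For a uniform distribution on [−LSB/2, +LSB/2], V_rms = LSB/√12 = 38.071 µV/3.4641 = 11.0 µV.

11.0 µV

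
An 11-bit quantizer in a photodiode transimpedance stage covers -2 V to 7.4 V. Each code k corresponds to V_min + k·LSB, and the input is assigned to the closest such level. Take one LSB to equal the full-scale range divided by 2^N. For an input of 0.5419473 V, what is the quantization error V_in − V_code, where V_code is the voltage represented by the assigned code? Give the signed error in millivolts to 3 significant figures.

−0.826 mV

The full-scale span is 7.4 − (-2) = 9.4 V. LSB = 9.4 V / 2^11 ≈ 4.590 mV.
(V_in − V_min)/LSB = (0.5419473 − (-2)) × 2048/9.4 = 553.8200 → nearest code k = 554.
V_code = V_min + k × range/2^11 = -2 + 554 × 9.4/2048 = 0.5427734375 V.
Error = V_in − V_code = 0.5419473 − (0.5427734375) = −0.826 mV.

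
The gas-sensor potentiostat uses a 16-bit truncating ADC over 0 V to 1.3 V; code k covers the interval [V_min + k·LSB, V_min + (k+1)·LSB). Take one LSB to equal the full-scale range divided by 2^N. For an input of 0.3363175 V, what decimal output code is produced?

16954

Range is 1.3 V. LSB = 1.3 V / 2^16 ≈ 19.84 µV.
code = ⌊(V_in − V_min)/LSB⌋ = ⌊(V_in − V_min) × 2^16 / range⌋
     = ⌊(0.3363175 − (0)) × 65536 / 1.3⌋ = ⌊0.3363175 × 65536/1.3⌋
     = ⌊16954.541⌋ = 16954.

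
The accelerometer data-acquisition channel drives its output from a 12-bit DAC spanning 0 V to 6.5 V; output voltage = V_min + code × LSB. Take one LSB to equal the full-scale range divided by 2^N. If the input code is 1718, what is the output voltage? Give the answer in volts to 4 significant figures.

Range is 6.5 V. LSB = 6.5 V / 2^12.
V_out = 0 + 1718 × (6.5/4096) V
      = 0 + 2.72632 = 2.72632 V.

2.726 V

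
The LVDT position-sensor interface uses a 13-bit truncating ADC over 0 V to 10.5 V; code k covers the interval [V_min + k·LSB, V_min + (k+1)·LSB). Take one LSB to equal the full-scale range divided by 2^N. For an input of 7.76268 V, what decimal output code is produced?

Full-scale range = 10.5 V. LSB = 10.5 V / 2^13 ≈ 1.282 mV.
code = ⌊(V_in − V_min)/LSB⌋ = ⌊(V_in − V_min) × 2^13 / range⌋
     = ⌊(7.76268 − (0)) × 8192 / 10.5⌋ = ⌊7.76268 × 8192/10.5⌋
     = ⌊6056.369⌋ = 6056.

6056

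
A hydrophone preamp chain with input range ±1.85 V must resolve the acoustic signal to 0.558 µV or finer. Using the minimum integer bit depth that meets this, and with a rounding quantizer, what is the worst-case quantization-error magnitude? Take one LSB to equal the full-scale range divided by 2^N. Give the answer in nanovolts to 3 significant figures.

Full-scale range = 1.85 V − (-1.85 V) = 3.7 V.
Required number of levels: 3.7/0.558 µV = 6.6308e6; smallest N with 2^N ≥ that is 23.
LSB = 3.7 V / 2^23 = 441.07 nV.
Max error for round-to-nearest is LSB/2 = 221 nV.

221 nV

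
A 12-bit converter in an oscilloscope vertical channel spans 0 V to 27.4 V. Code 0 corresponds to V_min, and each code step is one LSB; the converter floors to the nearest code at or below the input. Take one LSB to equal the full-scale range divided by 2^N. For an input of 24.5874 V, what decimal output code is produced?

3675

Full-scale range = 27.4 V. LSB = 27.4 V / 2^12 ≈ 6.689 mV.
V_in − V_min = 24.5874 − (0) = 24.5874 V.
Divide by LSB: 24.5874 × 4096/27.4 = 3675.5471.
Truncating gives code 3675.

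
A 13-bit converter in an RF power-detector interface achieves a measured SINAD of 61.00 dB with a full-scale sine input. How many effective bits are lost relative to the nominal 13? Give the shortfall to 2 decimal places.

3.16 bits

N_eff = (61.00 − 1.76)/6.02 = 9.8405 bits.
13 − 9.8405 = 3.16 bits below nominal.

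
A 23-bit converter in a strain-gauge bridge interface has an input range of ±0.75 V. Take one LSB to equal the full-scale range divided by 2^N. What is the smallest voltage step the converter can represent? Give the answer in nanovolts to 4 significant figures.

Span: 0.75 V − (-0.75 V) = 1.5 V.
Number of codes = 2^23 = 8388608.
LSB = 1.5 V / 2^23 = 178.8 nV.

178.8 nV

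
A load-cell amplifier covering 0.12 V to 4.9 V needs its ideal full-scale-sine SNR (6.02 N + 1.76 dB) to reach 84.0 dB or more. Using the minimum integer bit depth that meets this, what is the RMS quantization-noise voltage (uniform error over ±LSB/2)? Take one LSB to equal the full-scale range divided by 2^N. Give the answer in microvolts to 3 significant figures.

84.2 µV

Span: 4.9 V − (0.12 V) = 4.78 V.
6.02 N + 1.76 ≥ 84.0 gives N ≥ 13.661, so the minimum integer is 14.
LSB = 4.78 V / 2^14 = 291.75 µV.
RMS noise = LSB/√12 = 84.2 µV.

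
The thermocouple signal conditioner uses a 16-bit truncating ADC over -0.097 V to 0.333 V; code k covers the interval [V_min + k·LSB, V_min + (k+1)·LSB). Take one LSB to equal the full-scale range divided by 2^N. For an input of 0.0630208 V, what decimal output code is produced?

24388

Full-scale range = 0.333 V − (-0.097 V) = 0.43 V. LSB = 0.43 V / 2^16 ≈ 6.561 µV.
(V_in − V_min) × 2^16/range = (0.0630208 − (-0.097)) × 65536/0.43 = 24388.658.
Floor → code = 24388.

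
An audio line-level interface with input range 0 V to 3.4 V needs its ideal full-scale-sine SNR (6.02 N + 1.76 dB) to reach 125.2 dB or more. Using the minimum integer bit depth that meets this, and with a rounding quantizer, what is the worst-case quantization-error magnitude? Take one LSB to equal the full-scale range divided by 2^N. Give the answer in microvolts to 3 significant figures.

0.811 µV

V_FS = 3.4 V.
Solving 6.02 N ≥ 125.2 − 1.76: N ≥ 20.505. Round up → N = 21.
LSB = 3.4 V ÷ 2^21 = 3.4/2097152 V = 1.6212 µV.
Max error for round-to-nearest is LSB/2 = 0.811 µV.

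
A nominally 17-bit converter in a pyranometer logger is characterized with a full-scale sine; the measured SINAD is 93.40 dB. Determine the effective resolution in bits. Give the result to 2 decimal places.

15.22 bits

ENOB = (93.40 − 1.76)/6.02 = 15.2226 bits.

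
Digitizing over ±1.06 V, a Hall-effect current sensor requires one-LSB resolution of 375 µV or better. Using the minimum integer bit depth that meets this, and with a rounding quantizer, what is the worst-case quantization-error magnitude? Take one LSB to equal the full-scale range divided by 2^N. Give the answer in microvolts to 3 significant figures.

Full-scale range = 1.06 V − (-1.06 V) = 2.12 V.
Need 2^N ≥ 2.12 V / 375 µV = 5653 → N_min = 13.
One LSB is 2.12 V / 8192 = 258.79 µV.
Max error for round-to-nearest is LSB/2 = 129 µV.

129 µV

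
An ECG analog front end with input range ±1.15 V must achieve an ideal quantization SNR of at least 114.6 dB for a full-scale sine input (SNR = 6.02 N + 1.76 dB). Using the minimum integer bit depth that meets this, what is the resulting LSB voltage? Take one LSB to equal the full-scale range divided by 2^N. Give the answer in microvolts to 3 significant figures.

Span: 1.15 V − (-1.15 V) = 2.3 V.
N ≥ (114.6 − 1.76)/6.02 = 18.744 → N_min = 19.
LSB = 2.3 V ÷ 2^19 = 2.3/524288 V = 4.39 µV.

4.39 µV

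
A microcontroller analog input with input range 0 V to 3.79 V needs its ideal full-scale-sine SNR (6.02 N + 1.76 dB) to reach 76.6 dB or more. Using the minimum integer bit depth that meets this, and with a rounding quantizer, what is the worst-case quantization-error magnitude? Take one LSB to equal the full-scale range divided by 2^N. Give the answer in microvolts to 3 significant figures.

231 µV

V_FS = 3.79 V.
N ≥ (76.6 − 1.76)/6.02 = 12.432 → N_min = 13.
LSB = 3.79 V / 2^13 = 462.65 µV.
Half an LSB is 231 µV.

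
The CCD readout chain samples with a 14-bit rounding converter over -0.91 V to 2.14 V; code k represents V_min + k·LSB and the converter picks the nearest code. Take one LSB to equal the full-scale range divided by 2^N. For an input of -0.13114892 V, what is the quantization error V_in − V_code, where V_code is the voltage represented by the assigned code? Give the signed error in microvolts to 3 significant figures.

Span: 2.14 V − (-0.91 V) = 3.05 V. LSB = 3.05 V / 2^14 ≈ 186.2 µV.
Position in LSBs: (-0.13114892 − (-0.91)) × 16384/3.05 = 4183.8348; rounding gives k = 4184.
V_code = -0.91 + (4184/16384) × 3.05 = -0.13111816406 V.
V_in − V_code = -0.13114892 − (-0.13111816406) = −30.8 µV.

−30.8 µV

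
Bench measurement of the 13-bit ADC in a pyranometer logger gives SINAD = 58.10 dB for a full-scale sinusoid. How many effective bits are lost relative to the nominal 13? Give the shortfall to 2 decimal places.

3.64 bits

N_eff = (58.10 − 1.76)/6.02 = 9.3588 bits.
Lost resolution: 13 − 9.3588 = 3.6412 bits.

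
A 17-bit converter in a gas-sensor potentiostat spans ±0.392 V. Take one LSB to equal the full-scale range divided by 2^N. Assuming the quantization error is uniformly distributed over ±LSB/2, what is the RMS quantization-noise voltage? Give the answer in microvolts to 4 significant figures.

1.727 µV

The full-scale span is 0.392 − (-0.392) = 0.784 V.
Step size = 0.784/131072 V = 5.98145 µV.
σ_q = LSB/√12 = 5.98145 µV/3.4641 = 1.727 µV.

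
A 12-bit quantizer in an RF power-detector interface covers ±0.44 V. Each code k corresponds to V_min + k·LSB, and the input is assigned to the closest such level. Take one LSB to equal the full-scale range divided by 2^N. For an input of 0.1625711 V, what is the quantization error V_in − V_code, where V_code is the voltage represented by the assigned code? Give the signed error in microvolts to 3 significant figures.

−65.6 µV

Span: 0.44 V − (-0.44 V) = 0.88 V. LSB = 0.88 V / 2^12 ≈ 214.8 µV.
Position in LSBs: (0.1625711 − (-0.44)) × 4096/0.88 = 2804.6946; rounding gives k = 2805.
Reconstructed level: -0.44 + 2805 × 0.88/4096 V = 0.1626367188 V.
Error = V_in − V_code = 0.1625711 − (0.1626367188) = −65.6 µV.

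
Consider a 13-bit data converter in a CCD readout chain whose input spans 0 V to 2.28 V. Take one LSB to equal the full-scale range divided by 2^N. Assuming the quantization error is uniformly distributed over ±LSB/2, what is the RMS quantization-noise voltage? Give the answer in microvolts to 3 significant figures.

V_FS = 2.28 V.
LSB = 2.28 V / 2^13 = 278.32 µV.
V_rms = LSB/√12 = 278.32 µV / √12 = 80.3 µV.

80.3 µV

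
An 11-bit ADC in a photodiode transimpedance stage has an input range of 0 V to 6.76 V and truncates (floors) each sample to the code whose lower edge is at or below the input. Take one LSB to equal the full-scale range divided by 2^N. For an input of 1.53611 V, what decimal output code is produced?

Span = 6.76 V. LSB = 6.76 V / 2^11 ≈ 3.301 mV.
V_in − V_min = 1.53611 − (0) = 1.53611 V.
Divide by LSB: 1.53611 × 2048/6.76 = 465.3777.
Truncating gives code 465.

465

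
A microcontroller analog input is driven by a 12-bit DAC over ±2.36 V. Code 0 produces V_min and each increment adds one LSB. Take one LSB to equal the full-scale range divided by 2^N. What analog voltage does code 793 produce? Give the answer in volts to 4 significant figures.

Full-scale range = 2.36 V − (-2.36 V) = 4.72 V. LSB = 4.72 V / 2^12.
V_out = V_min + code × LSB = -2.36 V + 793 × 4.72 V / 4096
      = -2.36 + 0.913809 = -1.44619 V.

-1.446 V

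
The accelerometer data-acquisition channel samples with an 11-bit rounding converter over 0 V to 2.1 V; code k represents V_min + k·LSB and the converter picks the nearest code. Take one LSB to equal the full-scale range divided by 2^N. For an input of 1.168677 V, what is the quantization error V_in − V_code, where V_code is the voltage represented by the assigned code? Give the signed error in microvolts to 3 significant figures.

−268 µV

V_FS = 2.1 V. LSB = 2.1 V / 2^11 ≈ 1.025 mV.
Position in LSBs: (1.168677 − (0)) × 2048/2.1 = 1139.7383; rounding gives k = 1140.
V_code = V_min + k × range/2^11 = 0 + 1140 × 2.1/2048 = 1.168945313 V.
e = 1.168677 − (1.168945313) = −268 µV.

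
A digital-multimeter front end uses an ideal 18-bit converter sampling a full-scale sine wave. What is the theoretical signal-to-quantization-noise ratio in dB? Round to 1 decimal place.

110.1 dB

Ideal quantization SNR: 6.02 × 18 + 1.76 dB = 110.1 dB.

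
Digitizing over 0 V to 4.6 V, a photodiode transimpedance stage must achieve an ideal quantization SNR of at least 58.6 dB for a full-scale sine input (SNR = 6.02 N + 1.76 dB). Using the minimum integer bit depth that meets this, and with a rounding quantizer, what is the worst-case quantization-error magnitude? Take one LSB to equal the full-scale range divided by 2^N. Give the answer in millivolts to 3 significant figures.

V_FS = 4.6 V.
6.02 N + 1.76 ≥ 58.6 gives N ≥ 9.442, so the minimum integer is 10.
One LSB is 4.6 V / 1024 = 4.4922 mV.
Max error for round-to-nearest is LSB/2 = 2.25 mV.

2.25 mV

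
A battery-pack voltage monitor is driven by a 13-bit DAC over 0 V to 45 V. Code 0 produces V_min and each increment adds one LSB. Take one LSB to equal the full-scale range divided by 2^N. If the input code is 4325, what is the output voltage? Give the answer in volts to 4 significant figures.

Span = 45 V. LSB = 45 V / 2^13.
Output = V_min + (4325/8192) × range = 0 + 0.527954 × 45 V
      = 0 + 23.7579 = 23.7579 V.

23.76 V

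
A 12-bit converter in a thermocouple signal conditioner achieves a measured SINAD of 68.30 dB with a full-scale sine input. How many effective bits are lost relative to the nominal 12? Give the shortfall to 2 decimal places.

0.95 bits

ENOB = (SINAD − 1.76)/6.02 = (68.30 − 1.76)/6.02 = 11.0532 bits.
12 − 11.0532 = 0.95 bits below nominal.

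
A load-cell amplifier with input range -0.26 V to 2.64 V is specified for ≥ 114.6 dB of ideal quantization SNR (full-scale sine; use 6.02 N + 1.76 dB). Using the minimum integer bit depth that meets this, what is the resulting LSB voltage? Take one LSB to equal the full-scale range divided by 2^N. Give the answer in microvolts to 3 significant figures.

Range = 2.64 − (-0.26) = 2.9 V.
Required N = ⌈(114.6 − 1.76)/6.02⌉ = ⌈18.744⌉ = 19.
LSB = 2.9 V / 2^19 = 5.53 µV.

5.53 µV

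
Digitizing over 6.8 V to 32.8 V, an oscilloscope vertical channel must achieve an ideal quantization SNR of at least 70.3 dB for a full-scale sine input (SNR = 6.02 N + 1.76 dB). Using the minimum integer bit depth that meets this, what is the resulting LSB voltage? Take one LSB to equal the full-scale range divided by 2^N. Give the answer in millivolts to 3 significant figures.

6.35 mV

Full-scale range = 32.8 V − (6.8 V) = 26 V.
Required N = ⌈(70.3 − 1.76)/6.02⌉ = ⌈11.385⌉ = 12.
Step size = 26/4096 V = 6.35 mV.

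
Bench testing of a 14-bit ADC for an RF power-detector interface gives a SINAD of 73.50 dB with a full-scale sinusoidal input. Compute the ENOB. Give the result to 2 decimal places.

11.92 bits

(73.50 − 1.76) / 6.02 = 71.74/6.02 = 11.9169 effective bits.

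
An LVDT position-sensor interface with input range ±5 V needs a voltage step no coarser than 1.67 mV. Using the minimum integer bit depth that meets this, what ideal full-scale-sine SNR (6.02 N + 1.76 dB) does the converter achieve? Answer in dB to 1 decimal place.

Full-scale range = 5 V − (-5 V) = 10 V.
Need 2^N ≥ 10 V / 1.67 mV = 5988 → N_min = 13.
SNR = 6.02 × 13 + 1.76 = 80.02 dB.

80.0 dB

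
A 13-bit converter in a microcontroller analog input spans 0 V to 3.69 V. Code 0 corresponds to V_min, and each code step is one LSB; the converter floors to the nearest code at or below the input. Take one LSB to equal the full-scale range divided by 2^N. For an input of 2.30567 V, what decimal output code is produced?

5118

Full-scale range = 3.69 V. LSB = 3.69 V / 2^13 ≈ 450.4 µV.
(V_in − V_min) × 2^13/range = (2.30567 − (0)) × 8192/3.69 = 5118.712.
Floor → code = 5118.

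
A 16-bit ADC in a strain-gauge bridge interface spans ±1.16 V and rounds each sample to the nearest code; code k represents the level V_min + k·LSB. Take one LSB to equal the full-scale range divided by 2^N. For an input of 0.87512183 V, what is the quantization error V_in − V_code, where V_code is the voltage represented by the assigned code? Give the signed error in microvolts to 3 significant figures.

The full-scale span is 1.16 − (-1.16) = 2.32 V. LSB = 2.32 V / 2^16 ≈ 35.40 µV.
Position in LSBs: (0.87512183 − (-1.16)) × 65536/2.32 = 57488.6829; rounding gives k = 57489.
Reconstructed level: -1.16 + 57489 × 2.32/65536 V = 0.87513305664 V.
Error = V_in − V_code = 0.87512183 − (0.87513305664) = −11.2 µV.

−11.2 µV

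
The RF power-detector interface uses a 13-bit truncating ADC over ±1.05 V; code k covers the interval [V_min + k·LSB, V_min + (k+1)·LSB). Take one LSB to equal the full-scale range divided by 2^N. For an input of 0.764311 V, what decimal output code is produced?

Full-scale range = 1.05 V − (-1.05 V) = 2.1 V. LSB = 2.1 V / 2^13 ≈ 256.3 µV.
code = ⌊(V_in − V_min)/LSB⌋ = ⌊(V_in − V_min) × 2^13 / range⌋
     = ⌊(0.764311 − (-1.05)) × 8192 / 2.1⌋ = ⌊1.814311 × 8192/2.1⌋
     = ⌊7077.541⌋ = 7077.

7077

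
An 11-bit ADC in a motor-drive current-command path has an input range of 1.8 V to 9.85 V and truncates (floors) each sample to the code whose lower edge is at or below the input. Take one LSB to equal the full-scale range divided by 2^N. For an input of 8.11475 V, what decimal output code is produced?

1606

The full-scale span is 9.85 − (1.8) = 8.05 V. LSB = 8.05 V / 2^11 ≈ 3.931 mV.
V_in − V_min = 8.11475 − (1.8) = 6.31475 V.
Divide by LSB: 6.31475 × 2048/8.05 = 1606.5352.
Truncating gives code 1606.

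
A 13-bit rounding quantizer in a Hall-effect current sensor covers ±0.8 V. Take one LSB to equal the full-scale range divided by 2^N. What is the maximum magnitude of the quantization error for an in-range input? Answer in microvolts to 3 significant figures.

The full-scale span is 0.8 − (-0.8) = 1.6 V.
One LSB is 1.6 V / 8192 = 195.31 µV.
Worst-case error for round-to-nearest is half an LSB: 97.7 µV.

97.7 µV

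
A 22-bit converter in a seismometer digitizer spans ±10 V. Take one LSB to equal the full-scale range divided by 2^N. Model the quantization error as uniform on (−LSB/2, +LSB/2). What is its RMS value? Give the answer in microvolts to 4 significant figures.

1.377 µV

Range = 10 − (-10) = 20 V.
LSB = 20 V / 2^22 = 4.76837 µV.
RMS of a uniform error over width LSB is LSB/√12 = 1.377 µV.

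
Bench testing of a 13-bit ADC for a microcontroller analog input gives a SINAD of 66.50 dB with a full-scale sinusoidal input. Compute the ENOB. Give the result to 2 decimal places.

10.75 bits

ENOB = (66.50 − 1.76)/6.02 = 10.7542 bits.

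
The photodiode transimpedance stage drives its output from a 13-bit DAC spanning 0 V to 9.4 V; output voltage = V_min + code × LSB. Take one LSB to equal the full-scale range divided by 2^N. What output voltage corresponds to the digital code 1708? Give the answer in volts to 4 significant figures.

1.960 V

V_FS = 9.4 V. LSB = 9.4 V / 2^13.
Output = V_min + (1708/8192) × range = 0 + 0.208496 × 9.4 V
      = 0 + 1.95986 = 1.95986 V.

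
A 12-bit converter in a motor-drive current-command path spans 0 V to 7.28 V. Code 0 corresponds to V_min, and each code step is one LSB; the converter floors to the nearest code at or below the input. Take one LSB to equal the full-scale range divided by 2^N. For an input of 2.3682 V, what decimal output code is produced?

V_FS = 7.28 V. LSB = 7.28 V / 2^12 ≈ 1.777 mV.
(V_in − V_min) × 2^12/range = (2.3682 − (0)) × 4096/7.28 = 1332.438.
Floor → code = 1332.

1332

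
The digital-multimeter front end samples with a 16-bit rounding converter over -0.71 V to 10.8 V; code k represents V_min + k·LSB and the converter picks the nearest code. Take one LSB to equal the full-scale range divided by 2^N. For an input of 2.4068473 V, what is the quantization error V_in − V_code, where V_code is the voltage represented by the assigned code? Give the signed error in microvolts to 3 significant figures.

Range = 10.8 − (-0.71) = 11.51 V. LSB = 11.51 V / 2^16 ≈ 175.6 µV.
(V_in − V_min)/LSB = (2.4068473 − (-0.71)) × 65536/11.51 = 17746.8032 → nearest code k = 17747.
Reconstructed level: -0.71 + 17747 × 11.51/65536 V = 2.4068818665 V.
V_in − V_code = 2.4068473 − (2.4068818665) = −34.6 µV.

−34.6 µV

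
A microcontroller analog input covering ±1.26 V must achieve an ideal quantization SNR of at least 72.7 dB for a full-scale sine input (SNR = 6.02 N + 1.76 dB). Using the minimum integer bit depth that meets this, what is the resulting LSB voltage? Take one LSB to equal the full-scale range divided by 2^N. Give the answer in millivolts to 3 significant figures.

Span: 1.26 V − (-1.26 V) = 2.52 V.
Solving 6.02 N ≥ 72.7 − 1.76: N ≥ 11.784. Round up → N = 12.
One LSB is 2.52 V / 4096 = 0.615 mV.

0.615 mV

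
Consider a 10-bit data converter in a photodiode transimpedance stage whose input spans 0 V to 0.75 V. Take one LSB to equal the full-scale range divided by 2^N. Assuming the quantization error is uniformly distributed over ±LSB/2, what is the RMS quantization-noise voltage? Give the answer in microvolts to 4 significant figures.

Full-scale range = 0.75 V.
One LSB is 0.75 V / 1024 = 0.732422 mV.
RMS of a uniform error over width LSB is LSB/√12 = 211.4 µV.

211.4 µV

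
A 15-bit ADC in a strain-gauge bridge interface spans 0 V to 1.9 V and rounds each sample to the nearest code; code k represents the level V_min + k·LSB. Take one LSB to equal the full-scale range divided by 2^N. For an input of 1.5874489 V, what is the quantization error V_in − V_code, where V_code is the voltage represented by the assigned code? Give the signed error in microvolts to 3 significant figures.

−20.6 µV

Full-scale range = 1.9 V. LSB = 1.9 V / 2^15 ≈ 57.98 µV.
Position in LSBs: (1.5874489 − (0)) × 32768/1.9 = 27377.6450; rounding gives k = 27378.
Reconstructed level: 0 + 27378 × 1.9/32768 V = 1.5874694824 V.
e = 1.5874489 − (1.5874694824) = −20.6 µV.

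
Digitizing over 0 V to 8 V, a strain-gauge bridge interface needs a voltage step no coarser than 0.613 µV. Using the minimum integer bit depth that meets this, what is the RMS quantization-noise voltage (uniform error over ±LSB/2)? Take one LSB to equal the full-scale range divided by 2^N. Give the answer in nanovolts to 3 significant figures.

138 nV

Full-scale range = 8 V.
Required number of levels: 8/0.613 µV = 1.3051e7; smallest N with 2^N ≥ that is 24.
One LSB is 8 V / 16777216 = 476.84 nV.
σ_q = LSB/√12 = 476.84 nV/3.4641 = 138 nV.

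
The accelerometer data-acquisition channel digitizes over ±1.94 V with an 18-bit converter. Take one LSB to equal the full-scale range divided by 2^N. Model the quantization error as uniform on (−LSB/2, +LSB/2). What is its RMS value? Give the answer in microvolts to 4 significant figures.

4.273 µV

Range = 1.94 − (-1.94) = 3.88 V.
Step size = 3.88/262144 V = 14.8010 µV.
RMS of a uniform error over width LSB is LSB/√12 = 4.273 µV.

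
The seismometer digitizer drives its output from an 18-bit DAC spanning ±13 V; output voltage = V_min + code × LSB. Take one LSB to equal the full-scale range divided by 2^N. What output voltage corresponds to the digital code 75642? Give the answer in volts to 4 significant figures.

-5.498 V

Span: 13 V − (-13 V) = 26 V. LSB = 26 V / 2^18.
V_out = -13 + 75642 × (26/262144) V
      = -13 V + 7.50233 V = -5.49767 V.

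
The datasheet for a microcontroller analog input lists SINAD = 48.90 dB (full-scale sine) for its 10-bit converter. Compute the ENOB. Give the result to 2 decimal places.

7.83 bits

ENOB = (SINAD − 1.76) / 6.02 = (48.90 − 1.76) / 6.02 = 47.14 / 6.02 = 7.8306.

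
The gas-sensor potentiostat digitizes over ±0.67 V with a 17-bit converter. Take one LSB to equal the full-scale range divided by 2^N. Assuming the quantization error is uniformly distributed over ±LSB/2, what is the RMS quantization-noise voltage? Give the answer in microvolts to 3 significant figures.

2.95 µV

Span: 0.67 V − (-0.67 V) = 1.34 V.
LSB = 1.34 V ÷ 2^17 = 1.34/131072 V = 10.223 µV.
RMS of a uniform error over width LSB is LSB/√12 = 2.95 µV.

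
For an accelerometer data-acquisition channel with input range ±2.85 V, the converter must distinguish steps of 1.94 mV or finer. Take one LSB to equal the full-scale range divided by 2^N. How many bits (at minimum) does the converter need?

12 bits

Span: 2.85 V − (-2.85 V) = 5.7 V.
5.7 V / 1.94 mV = 2938. Since 2^11 = 2048 and 2^12 = 4096, N = 12.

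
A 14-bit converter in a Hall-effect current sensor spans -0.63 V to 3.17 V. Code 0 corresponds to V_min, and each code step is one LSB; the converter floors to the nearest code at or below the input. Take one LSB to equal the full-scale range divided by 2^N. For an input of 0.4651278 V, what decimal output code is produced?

Full-scale range = 3.17 V − (-0.63 V) = 3.8 V. LSB = 3.8 V / 2^14 ≈ 231.9 µV.
code = ⌊(V_in − V_min)/LSB⌋ = ⌊(V_in − V_min) × 2^14 / range⌋
     = ⌊(0.4651278 − (-0.63)) × 16384 / 3.8⌋ = ⌊1.0951278 × 16384/3.8⌋
     = ⌊4721.730⌋ = 4721.

4721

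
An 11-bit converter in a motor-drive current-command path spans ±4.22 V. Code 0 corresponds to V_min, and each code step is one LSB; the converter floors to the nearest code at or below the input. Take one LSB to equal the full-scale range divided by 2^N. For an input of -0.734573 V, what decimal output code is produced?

The full-scale span is 4.22 − (-4.22) = 8.44 V. LSB = 8.44 V / 2^11 ≈ 4.121 mV.
code = ⌊(V_in − V_min)/LSB⌋ = ⌊(V_in − V_min) × 2^11 / range⌋
     = ⌊(-0.734573 − (-4.22)) × 2048 / 8.44⌋ = ⌊3.485427 × 2048/8.44⌋
     = ⌊845.753⌋ = 845.

845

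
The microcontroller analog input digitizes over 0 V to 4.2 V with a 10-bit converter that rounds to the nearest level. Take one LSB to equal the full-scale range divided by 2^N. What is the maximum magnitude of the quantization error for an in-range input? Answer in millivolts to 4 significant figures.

2.051 mV

Range is 4.2 V.
LSB = 4.2 V ÷ 2^10 = 4.2/1024 V = 4.10156 mV.
A rounding quantizer has |error| ≤ LSB/2 = 2.051 mV.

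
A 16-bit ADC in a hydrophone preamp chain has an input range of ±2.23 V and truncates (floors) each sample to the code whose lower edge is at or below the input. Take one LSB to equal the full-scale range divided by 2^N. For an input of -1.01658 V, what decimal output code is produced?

17830

Span: 2.23 V − (-2.23 V) = 4.46 V. LSB = 4.46 V / 2^16 ≈ 68.05 µV.
code = ⌊(V_in − V_min)/LSB⌋ = ⌊(V_in − V_min) × 2^16 / range⌋
     = ⌊(-1.01658 − (-2.23)) × 65536 / 4.46⌋ = ⌊1.21342 × 65536/4.46⌋
     = ⌊17830.200⌋ = 17830.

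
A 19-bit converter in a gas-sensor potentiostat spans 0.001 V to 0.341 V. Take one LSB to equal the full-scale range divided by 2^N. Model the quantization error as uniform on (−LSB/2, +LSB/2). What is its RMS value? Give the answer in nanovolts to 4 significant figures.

The full-scale span is 0.341 − (0.001) = 0.34 V.
LSB = 0.34 V ÷ 2^19 = 0.34/524288 V = 0.648499 µV.
σ_q = LSB/√12 = 0.648499 µV/3.4641 = 187.2 nV.

187.2 nV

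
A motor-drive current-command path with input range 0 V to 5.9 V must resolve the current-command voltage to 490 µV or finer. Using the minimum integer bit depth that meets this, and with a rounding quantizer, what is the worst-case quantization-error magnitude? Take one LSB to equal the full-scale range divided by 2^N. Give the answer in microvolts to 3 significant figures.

180 µV

Full-scale range = 5.9 V.
5.9 V / 490 µV = 12040. Since 2^13 = 8192 and 2^14 = 16384, N = 14.
One LSB is 5.9 V / 16384 = 360.11 µV.
Max error for round-to-nearest is LSB/2 = 180 µV.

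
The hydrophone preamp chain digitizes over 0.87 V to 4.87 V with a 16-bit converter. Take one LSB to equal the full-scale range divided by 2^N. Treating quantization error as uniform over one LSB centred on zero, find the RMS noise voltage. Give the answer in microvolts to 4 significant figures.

17.62 µV

Full-scale range = 4.87 V − (0.87 V) = 4 V.
LSB = 4 V ÷ 2^16 = 4/65536 V = 61.0352 µV.
σ_q = LSB/√12 = 61.0352 µV/3.4641 = 17.62 µV.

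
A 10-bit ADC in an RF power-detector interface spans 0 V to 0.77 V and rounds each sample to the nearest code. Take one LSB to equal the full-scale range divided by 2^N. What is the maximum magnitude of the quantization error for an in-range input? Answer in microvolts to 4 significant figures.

376.0 µV

Span = 0.77 V.
Step size = 0.77/1024 V = 0.751953 mV.
Worst-case error for round-to-nearest is half an LSB: 376.0 µV.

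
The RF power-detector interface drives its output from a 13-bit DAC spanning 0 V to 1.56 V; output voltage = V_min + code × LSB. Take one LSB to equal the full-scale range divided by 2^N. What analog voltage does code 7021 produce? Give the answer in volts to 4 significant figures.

1.337 V

V_FS = 1.56 V. LSB = 1.56 V / 2^13.
Output = V_min + (7021/8192) × range = 0 + 0.857056 × 1.56 V
      = 0 + 1.33701 = 1.33701 V.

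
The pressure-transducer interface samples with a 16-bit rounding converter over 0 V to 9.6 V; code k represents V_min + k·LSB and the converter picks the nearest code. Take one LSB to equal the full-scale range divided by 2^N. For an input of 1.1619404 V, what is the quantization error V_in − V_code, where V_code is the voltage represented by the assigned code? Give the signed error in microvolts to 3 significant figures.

V_FS = 9.6 V. LSB = 9.6 V / 2^16 ≈ 146.5 µV.
(1.1619404 − (0)) / LSB = 1.1619404 × 65536/9.6 = 7932.1798. Nearest integer: k = 7932.
Reconstructed level: 0 + 7932 × 9.6/65536 V = 1.1619140625 V.
Error = V_in − V_code = 1.1619404 − (1.1619140625) = +26.3 µV.

+26.3 µV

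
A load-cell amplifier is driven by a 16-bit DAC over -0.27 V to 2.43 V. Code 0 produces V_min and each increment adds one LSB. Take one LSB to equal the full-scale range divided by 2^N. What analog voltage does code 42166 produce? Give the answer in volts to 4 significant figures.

1.467 V

Span: 2.43 V − (-0.27 V) = 2.7 V. LSB = 2.7 V / 2^16.
V_out = V_min + code × LSB = -0.27 V + 42166 × 2.7 V / 65536
      = -0.27 + 1.73719 = 1.46719 V.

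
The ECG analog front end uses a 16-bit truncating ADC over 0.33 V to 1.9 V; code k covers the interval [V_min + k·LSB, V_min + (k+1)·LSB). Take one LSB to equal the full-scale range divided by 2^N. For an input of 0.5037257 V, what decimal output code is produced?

7251

The full-scale span is 1.9 − (0.33) = 1.57 V. LSB = 1.57 V / 2^16 ≈ 23.96 µV.
code = ⌊(V_in − V_min)/LSB⌋ = ⌊(V_in − V_min) × 2^16 / range⌋
     = ⌊(0.5037257 − (0.33)) × 65536 / 1.57⌋ = ⌊0.1737257 × 65536/1.57⌋
     = ⌊7251.775⌋ = 7251.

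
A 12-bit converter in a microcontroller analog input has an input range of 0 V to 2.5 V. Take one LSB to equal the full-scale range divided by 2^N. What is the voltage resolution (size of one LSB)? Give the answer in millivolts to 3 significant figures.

0.610 mV

Full-scale range = 2.5 V.
Number of codes = 2^12 = 4096.
LSB = 2.5 V ÷ 2^12 = 2.5/4096 V = 0.610 mV.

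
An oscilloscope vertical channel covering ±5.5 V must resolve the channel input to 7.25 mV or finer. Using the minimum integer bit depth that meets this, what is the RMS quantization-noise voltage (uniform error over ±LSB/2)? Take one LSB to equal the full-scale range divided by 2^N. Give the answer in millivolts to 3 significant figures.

Span: 5.5 V − (-5.5 V) = 11 V.
Required number of levels: 11/7.25 mV = 1517.2; smallest N with 2^N ≥ that is 11.
LSB = 11 V ÷ 2^11 = 11/2048 V = 5.3711 mV.
V_rms = LSB/√12 = 1.55 mV.

1.55 mV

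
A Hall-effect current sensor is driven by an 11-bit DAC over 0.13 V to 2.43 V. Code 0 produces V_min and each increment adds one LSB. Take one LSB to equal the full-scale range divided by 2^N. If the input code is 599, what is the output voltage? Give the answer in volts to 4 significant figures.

The full-scale span is 2.43 − (0.13) = 2.3 V. LSB = 2.3 V / 2^11.
V_out = 0.13 + 599 × (2.3/2048) V
      = 0.13 + 0.672705 = 0.802705 V.

0.8027 V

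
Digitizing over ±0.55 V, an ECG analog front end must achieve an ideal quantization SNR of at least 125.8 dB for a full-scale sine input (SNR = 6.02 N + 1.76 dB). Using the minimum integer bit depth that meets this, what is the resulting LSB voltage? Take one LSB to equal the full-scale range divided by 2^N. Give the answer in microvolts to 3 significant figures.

The full-scale span is 0.55 − (-0.55) = 1.1 V.
6.02 N + 1.76 ≥ 125.8 gives N ≥ 20.605, so the minimum integer is 21.
LSB = 1.1 V ÷ 2^21 = 1.1/2097152 V = 0.525 µV.

0.525 µV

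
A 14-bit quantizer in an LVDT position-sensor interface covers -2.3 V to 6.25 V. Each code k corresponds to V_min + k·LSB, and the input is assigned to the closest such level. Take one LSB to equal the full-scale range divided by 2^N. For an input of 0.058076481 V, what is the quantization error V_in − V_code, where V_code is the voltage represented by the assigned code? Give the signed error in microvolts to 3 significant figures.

−166 µV

Span: 6.25 V − (-2.3 V) = 8.55 V. LSB = 8.55 V / 2^14 ≈ 0.5219 mV.
Position in LSBs: (0.058076481 − (-2.3)) × 16384/8.55 = 4518.6813; rounding gives k = 4519.
V_code = -2.3 + (4519/16384) × 8.55 = 0.058242797852 V.
e = 0.058076481 − (0.058242797852) = −166 µV.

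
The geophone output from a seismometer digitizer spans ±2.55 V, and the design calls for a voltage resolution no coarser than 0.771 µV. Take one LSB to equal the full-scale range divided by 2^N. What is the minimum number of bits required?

Range = 2.55 − (-2.55) = 5.1 V.
Levels needed ≥ 5.1/0.771 µV = 6.615e6. 2^23 = 8388608 suffices, so N_min = 23.

23 bits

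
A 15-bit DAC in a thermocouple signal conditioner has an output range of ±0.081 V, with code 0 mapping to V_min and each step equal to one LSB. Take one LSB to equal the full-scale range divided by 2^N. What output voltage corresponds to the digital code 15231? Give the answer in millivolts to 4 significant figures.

-5.700 mV

Full-scale range = 0.081 V − (-0.081 V) = 0.162 V. LSB = 0.162 V / 2^15.
V_out = V_min + code × LSB = -0.081 V + 15231 × 0.162 V / 32768
      = -0.081 V + 0.0752997 V = -0.00570026 V.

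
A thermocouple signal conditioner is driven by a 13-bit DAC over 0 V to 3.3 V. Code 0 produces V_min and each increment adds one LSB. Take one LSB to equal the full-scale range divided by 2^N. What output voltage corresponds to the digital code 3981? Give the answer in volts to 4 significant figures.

V_FS = 3.3 V. LSB = 3.3 V / 2^13.
V_out = V_min + code × LSB = 0 V + 3981 × 3.3 V / 8192
      = 0 + 1.60367 = 1.60367 V.

1.604 V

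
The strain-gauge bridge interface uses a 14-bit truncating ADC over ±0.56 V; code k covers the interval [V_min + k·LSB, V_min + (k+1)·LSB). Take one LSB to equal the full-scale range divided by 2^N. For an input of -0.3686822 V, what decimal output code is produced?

Range = 0.56 − (-0.56) = 1.12 V. LSB = 1.12 V / 2^14 ≈ 68.36 µV.
code = ⌊(V_in − V_min)/LSB⌋ = ⌊(V_in − V_min) × 2^14 / range⌋
     = ⌊(-0.3686822 − (-0.56)) × 16384 / 1.12⌋ = ⌊0.1913178 × 16384/1.12⌋
     = ⌊2798.706⌋ = 2798.

2798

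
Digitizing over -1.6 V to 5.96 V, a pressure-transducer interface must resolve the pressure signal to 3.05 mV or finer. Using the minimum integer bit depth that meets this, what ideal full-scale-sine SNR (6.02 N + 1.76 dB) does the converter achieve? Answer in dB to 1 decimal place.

Span: 5.96 V − (-1.6 V) = 7.56 V.
Need 2^N ≥ 7.56 V / 3.05 mV = 2479 → N_min = 12.
SNR = 6.02 × 12 + 1.76 = 74.00 dB.

74.0 dB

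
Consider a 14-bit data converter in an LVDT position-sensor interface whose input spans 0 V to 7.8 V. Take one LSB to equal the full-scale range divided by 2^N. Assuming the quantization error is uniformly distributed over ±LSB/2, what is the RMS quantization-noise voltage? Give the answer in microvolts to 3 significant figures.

137 µV

Range is 7.8 V.
LSB = 7.8 V / 2^14 = 476.07 µV.
For a uniform distribution on [−LSB/2, +LSB/2], V_rms = LSB/√12 = 476.07 µV/3.4641 = 137 µV.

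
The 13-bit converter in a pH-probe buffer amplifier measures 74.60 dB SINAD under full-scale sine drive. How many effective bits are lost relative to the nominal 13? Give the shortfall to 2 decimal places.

0.90 bits

ENOB = (SINAD − 1.76)/6.02 = (74.60 − 1.76)/6.02 = 12.0997 bits.
13 − 12.0997 = 0.90 bits below nominal.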